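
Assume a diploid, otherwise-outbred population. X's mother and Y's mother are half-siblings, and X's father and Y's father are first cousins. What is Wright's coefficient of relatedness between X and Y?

Independent pedigree routes through distinct common ancestors add.
X and Y are related in two ways: half first cousins through their mothers (r = 1/16) and second cousins through their fathers (r = 1/32).
r = 1/16 + 1/32 = 0.09375.

0.09375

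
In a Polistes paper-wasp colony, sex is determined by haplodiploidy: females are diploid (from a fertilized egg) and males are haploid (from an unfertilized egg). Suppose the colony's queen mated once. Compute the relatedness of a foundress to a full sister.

0.75

Haplodiploid full sisters inherit their father's entire haploid genome identically (contributing 1/2) and on average half of their mother's contribution (1/2 · 1/2 = 1/4); r = 1/2 + 1/4 = 3/4.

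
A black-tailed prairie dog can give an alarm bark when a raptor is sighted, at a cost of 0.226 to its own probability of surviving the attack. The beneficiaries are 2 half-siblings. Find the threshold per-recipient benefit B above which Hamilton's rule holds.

r to a half-sibling = 1/4 (half-sibs share one parent — one path of length 2: r = (1/2)^2 = 1/4).
Hamilton's rule with n recipients of equal r: n·r·B > C, so B > C/(n·r) = 0.226/(2·0.25) = 0.452.

0.452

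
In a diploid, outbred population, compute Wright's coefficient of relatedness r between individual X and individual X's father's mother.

Each parent–offspring link contributes a factor of 1/2, and independent paths through distinct common ancestors add.
Two parent–offspring links: r = (1/2)^2 = 1/4.

0.25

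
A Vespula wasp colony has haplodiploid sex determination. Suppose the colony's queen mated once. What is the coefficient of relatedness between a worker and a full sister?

0.75

Haplodiploid full sisters inherit their father's entire haploid genome identically (contributing 1/2) and on average half of their mother's contribution (1/2 · 1/2 = 1/4); r = 1/2 + 1/4 = 3/4.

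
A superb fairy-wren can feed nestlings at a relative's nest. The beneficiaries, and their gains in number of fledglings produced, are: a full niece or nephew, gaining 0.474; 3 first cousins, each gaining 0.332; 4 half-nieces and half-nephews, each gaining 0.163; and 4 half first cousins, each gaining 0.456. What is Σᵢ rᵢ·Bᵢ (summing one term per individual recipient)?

r to a full niece or nephew = 1/4 (full aunt/uncle↔niece/nephew: two paths of length 3 through the shared grandparent pair: r = 2·(1/2)^3 = 1/4).
r to a first cousin = 0.125 (first cousins share one grandparent pair — two paths of length 4: r = 2·(1/2)^4 = 1/8).
r to a half-niece or half-nephew = 1/8 (half-aunt/uncle↔niece/nephew: one path of length 3: r = (1/2)^3 = 1/8).
r to a half first cousin = 0.0625 (half first cousins share one grandparent — one path of length 4: r = (1/2)^4 = 1/16).
Summing one r·B term per recipient: 1·0.25·0.474 + 3·0.125·0.332 + 4·0.125·0.163 + 4·0.0625·0.456 = 0.4385.

0.4385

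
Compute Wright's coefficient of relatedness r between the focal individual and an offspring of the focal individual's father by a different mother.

Each parent–offspring link contributes a factor of 1/2, and independent paths through distinct common ancestors add.
Half-sibs share one parent — one path of length 2: r = (1/2)^2 = 1/4.

0.25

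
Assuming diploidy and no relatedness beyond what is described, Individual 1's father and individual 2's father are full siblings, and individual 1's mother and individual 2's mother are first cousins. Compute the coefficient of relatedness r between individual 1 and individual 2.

0.15625

Independent pedigree routes through distinct common ancestors add.
Individual 1 and individual 2 are related in two ways: first cousins through their fathers (r = 1/8) and second cousins through their mothers (r = 1/32).
r = 1/8 + 1/32 = 5/32 = 0.15625.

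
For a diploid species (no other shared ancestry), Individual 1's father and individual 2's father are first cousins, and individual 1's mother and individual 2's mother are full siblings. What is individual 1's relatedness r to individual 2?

0.15625

With two independent routes of shared ancestry, r is the sum of the two contributions.
Individual 1 and individual 2 are related in two ways: second cousins through their fathers (r = 1/32) and first cousins through their mothers (r = 1/8).
r = 1/32 + 1/8 = 5/32 = 0.15625.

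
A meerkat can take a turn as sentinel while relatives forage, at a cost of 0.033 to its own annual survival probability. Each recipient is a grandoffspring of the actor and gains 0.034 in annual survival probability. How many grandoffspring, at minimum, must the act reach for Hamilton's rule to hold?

4

r to a grandoffspring = 1/4 (two parent–offspring links: r = (1/2)^2 = 1/4).
Hamilton's rule: n·r·B > C  ⇒  n > C/(r·B) = 0.033/(0.25·0.034) = 3.882.
The smallest integer exceeding 3.882 is 4.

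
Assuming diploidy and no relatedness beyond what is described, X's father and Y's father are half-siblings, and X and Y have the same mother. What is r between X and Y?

Independent pedigree routes through distinct common ancestors add.
X and Y are related in two ways: half first cousins through their fathers (r = 1/16) and half-sibs through their shared mother (r = 1/4).
r = 1/16 + 1/4 = 0.3125.

0.3125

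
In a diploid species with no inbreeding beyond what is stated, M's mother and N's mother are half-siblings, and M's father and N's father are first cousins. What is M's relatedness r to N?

0.09375

Wright's path rule: contributions from independent ancestry routes add.
M and N are related in two ways: half first cousins through their mothers (r = 1/16) and second cousins through their fathers (r = 1/32).
r = 1/16 + 1/32 = 0.09375.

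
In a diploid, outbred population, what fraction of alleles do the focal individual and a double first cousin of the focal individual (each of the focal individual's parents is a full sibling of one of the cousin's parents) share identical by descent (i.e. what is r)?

0.25

Each parent–offspring link contributes a factor of 1/2, and independent paths through distinct common ancestors add.
Double first cousins share both grandparent pairs — four paths of length 4: r = 4·(1/2)^4 = 1/4.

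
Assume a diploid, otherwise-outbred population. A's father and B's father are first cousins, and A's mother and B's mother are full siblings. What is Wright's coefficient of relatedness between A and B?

0.15625

Independent pedigree routes through distinct common ancestors add.
A and B are related in two ways: second cousins through their fathers (r = 1/32) and first cousins through their mothers (r = 1/8).
r = 1/32 + 1/8 = 0.15625.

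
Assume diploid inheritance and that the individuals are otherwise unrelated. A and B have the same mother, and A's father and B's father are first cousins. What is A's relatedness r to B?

0.28125

Independent pedigree routes through distinct common ancestors add.
A and B are related in two ways: half-sibs through their shared mother (r = 1/4) and second cousins through their fathers (r = 1/32).
r = 1/4 + 1/32 = 0.28125.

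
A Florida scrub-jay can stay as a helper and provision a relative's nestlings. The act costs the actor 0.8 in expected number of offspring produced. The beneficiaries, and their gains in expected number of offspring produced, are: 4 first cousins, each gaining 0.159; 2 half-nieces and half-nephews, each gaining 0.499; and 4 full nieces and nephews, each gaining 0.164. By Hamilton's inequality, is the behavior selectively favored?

No

Hamilton's rule: the trait is favored when the sum of r·B over every recipient exceeds the actor's cost C.
r to a first cousin = 1/8 (first cousins share one grandparent pair — two paths of length 4: r = 2·(1/2)^4 = 1/8).
r to a half-niece or half-nephew = 0.125 (half-aunt/uncle↔niece/nephew: one path of length 3: r = (1/2)^3 = 1/8).
r to a full niece or nephew = 1/4 (full aunt/uncle↔niece/nephew: two paths of length 3 through the shared grandparent pair: r = 2·(1/2)^3 = 1/4).
Summing one r·B term per recipient: 4·0.125·0.159 + 2·0.125·0.499 + 4·0.25·0.164 = 0.36825.
0.36825 < 0.8: the indirect benefit is less than the cost.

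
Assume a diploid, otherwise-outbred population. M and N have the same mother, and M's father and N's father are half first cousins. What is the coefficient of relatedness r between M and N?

Independent pedigree routes through distinct common ancestors add.
M and N are related in two ways: half-sibs through their shared mother (r = 1/4) and half second cousins through their fathers (r = 1/64).
r = 1/4 + 1/64 = 17/64 = 0.265625.

0.265625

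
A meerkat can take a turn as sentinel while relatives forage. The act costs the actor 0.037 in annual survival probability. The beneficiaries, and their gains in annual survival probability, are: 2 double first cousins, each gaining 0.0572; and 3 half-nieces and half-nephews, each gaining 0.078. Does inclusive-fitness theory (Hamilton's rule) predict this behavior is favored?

Hamilton's rule: the trait is favored when the sum of r·B over every recipient exceeds the actor's cost C.
r to a double first cousin = 1/4 (double first cousins share both grandparent pairs — four paths of length 4: r = 4·(1/2)^4 = 1/4).
r to a half-niece or half-nephew = 0.125 (half-aunt/uncle↔niece/nephew: one path of length 3: r = (1/2)^3 = 1/8).
Summing one r·B term per recipient: 2·0.25·0.0572 + 3·0.125·0.078 = 0.05785.
0.05785 > 0.037: the indirect benefit exceeds the cost.

Yes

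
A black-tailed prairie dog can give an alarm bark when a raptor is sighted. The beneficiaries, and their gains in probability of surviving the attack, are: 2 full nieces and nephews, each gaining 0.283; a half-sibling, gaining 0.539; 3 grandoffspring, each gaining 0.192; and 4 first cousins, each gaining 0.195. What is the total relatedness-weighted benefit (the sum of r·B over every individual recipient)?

0.51775

r to a full niece or nephew = 1/4 (full aunt/uncle↔niece/nephew: two paths of length 3 through the shared grandparent pair: r = 2·(1/2)^3 = 1/4).
r to a half-sibling = 1/4 (half-sibs share one parent — one path of length 2: r = (1/2)^2 = 1/4).
r to a grandoffspring = 1/4 (two parent–offspring links: r = (1/2)^2 = 1/4).
r to a first cousin = 1/8 (first cousins share one grandparent pair — two paths of length 4: r = 2·(1/2)^4 = 1/8).
Summing one r·B term per recipient: 2·0.25·0.283 + 1·0.25·0.539 + 3·0.25·0.192 + 4·0.125·0.195 = 0.51775.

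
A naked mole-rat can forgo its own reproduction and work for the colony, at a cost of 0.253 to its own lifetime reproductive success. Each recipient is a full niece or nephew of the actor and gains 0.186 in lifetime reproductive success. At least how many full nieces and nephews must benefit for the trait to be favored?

6

r to a full niece or nephew = 1/4 (full aunt/uncle↔niece/nephew: two paths of length 3 through the shared grandparent pair: r = 2·(1/2)^3 = 1/4).
Hamilton's rule: n·r·B > C  ⇒  n > C/(r·B) = 0.253/(0.25·0.186) = 5.441.
The smallest integer exceeding 5.441 is 6.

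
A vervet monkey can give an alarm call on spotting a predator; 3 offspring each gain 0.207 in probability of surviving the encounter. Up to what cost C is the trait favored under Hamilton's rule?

0.3105

r to an offspring = 0.5 (one parent–offspring link: r = (1/2)^1 = 1/2).
Hamilton's rule: n·r·B > C, so the trait is favored while C < n·r·B = 3·0.5·0.207 = 0.3105.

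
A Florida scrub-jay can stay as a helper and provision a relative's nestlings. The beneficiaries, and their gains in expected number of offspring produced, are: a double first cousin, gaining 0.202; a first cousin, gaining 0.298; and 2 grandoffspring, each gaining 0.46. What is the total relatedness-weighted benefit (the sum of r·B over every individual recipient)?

0.31775

r to a double first cousin = 1/4 (double first cousins share both grandparent pairs — four paths of length 4: r = 4·(1/2)^4 = 1/4).
r to a first cousin = 1/8 (first cousins share one grandparent pair — two paths of length 4: r = 2·(1/2)^4 = 1/8).
r to a grandoffspring = 0.25 (two parent–offspring links: r = (1/2)^2 = 1/4).
Summing one r·B term per recipient: 1·0.25·0.202 + 1·0.125·0.298 + 2·0.25·0.46 = 0.31775.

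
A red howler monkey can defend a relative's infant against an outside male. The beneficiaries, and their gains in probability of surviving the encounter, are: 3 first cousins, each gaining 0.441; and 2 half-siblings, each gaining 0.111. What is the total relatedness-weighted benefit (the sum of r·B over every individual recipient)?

0.220875

r to a first cousin = 0.125 (first cousins share one grandparent pair — two paths of length 4: r = 2·(1/2)^4 = 1/8).
r to a half-sibling = 1/4 (half-sibs share one parent — one path of length 2: r = (1/2)^2 = 1/4).
Summing one r·B term per recipient: 3·0.125·0.441 + 2·0.25·0.111 = 0.220875.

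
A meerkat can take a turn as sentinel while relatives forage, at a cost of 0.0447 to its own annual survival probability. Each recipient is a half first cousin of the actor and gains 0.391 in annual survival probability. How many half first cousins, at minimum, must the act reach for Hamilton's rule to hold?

r to a half first cousin = 1/16 (half first cousins share one grandparent — one path of length 4: r = (1/2)^4 = 1/16).
Hamilton's rule: n·r·B > C  ⇒  n > C/(r·B) = 0.0447/(0.0625·0.391) = 1.829.
The smallest integer exceeding 1.829 is 2.

2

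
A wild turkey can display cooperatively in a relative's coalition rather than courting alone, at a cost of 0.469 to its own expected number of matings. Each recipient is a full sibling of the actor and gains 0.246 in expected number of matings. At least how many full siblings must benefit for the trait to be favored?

r to a full sibling = 0.5 (full sibs share both parents — two paths of length 2: r = 2·(1/2)^2 = 1/2).
Hamilton's rule: n·r·B > C  ⇒  n > C/(r·B) = 0.469/(0.5·0.246) = 3.813.
The smallest integer exceeding 3.813 is 4.

4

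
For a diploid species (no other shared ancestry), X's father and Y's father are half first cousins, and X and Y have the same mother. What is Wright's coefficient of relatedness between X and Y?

0.265625

Wright's path rule: contributions from independent ancestry routes add.
X and Y are related in two ways: half second cousins through their fathers (r = 1/64) and half-sibs through their shared mother (r = 1/4).
r = 1/64 + 1/4 = 17/64 = 0.265625.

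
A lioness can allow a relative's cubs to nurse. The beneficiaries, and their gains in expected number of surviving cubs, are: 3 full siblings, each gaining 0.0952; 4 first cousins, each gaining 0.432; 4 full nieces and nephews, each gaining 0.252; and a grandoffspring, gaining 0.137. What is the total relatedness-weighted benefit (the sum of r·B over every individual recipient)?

r to a full sibling = 0.5 (full sibs share both parents — two paths of length 2: r = 2·(1/2)^2 = 1/2).
r to a first cousin = 1/8 (first cousins share one grandparent pair — two paths of length 4: r = 2·(1/2)^4 = 1/8).
r to a full niece or nephew = 1/4 (full aunt/uncle↔niece/nephew: two paths of length 3 through the shared grandparent pair: r = 2·(1/2)^3 = 1/4).
r to a grandoffspring = 1/4 (two parent–offspring links: r = (1/2)^2 = 1/4).
Summing one r·B term per recipient: 3·0.5·0.0952 + 4·0.125·0.432 + 4·0.25·0.252 + 1·0.25·0.137 = 0.64505.

0.64505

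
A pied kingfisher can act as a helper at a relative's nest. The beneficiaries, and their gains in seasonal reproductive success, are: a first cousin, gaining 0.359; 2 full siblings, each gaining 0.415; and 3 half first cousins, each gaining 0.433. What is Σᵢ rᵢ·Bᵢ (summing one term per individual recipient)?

0.5410625

r to a first cousin = 0.125 (first cousins share one grandparent pair — two paths of length 4: r = 2·(1/2)^4 = 1/8).
r to a full sibling = 1/2 (full sibs share both parents — two paths of length 2: r = 2·(1/2)^2 = 1/2).
r to a half first cousin = 0.0625 (half first cousins share one grandparent — one path of length 4: r = (1/2)^4 = 1/16).
Summing one r·B term per recipient: 1·0.125·0.359 + 2·0.5·0.415 + 3·0.0625·0.433 = 0.5410625.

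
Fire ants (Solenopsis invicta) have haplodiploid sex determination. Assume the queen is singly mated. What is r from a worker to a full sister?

0.75

Haplodiploid full sisters inherit their father's entire haploid genome identically (contributing 1/2) and on average half of their mother's contribution (1/2 · 1/2 = 1/4); r = 1/2 + 1/4 = 3/4.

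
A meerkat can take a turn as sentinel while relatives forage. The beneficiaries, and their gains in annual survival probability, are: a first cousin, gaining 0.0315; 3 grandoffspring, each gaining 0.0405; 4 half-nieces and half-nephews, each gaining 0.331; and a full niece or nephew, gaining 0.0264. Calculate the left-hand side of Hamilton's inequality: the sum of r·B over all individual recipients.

r to a first cousin = 1/8 (first cousins share one grandparent pair — two paths of length 4: r = 2·(1/2)^4 = 1/8).
r to a grandoffspring = 0.25 (two parent–offspring links: r = (1/2)^2 = 1/4).
r to a half-niece or half-nephew = 1/8 (half-aunt/uncle↔niece/nephew: one path of length 3: r = (1/2)^3 = 1/8).
r to a full niece or nephew = 0.25 (full aunt/uncle↔niece/nephew: two paths of length 3 through the shared grandparent pair: r = 2·(1/2)^3 = 1/4).
Summing one r·B term per recipient: 1·0.125·0.0315 + 3·0.25·0.0405 + 4·0.125·0.331 + 1·0.25·0.0264 = 0.2064125.

0.2064125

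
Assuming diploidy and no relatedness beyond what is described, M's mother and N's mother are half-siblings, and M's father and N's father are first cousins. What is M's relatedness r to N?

Wright's path rule: contributions from independent ancestry routes add.
M and N are related in two ways: half first cousins through their mothers (r = 1/16) and second cousins through their fathers (r = 1/32).
r = 1/16 + 1/32 = 0.09375.

0.09375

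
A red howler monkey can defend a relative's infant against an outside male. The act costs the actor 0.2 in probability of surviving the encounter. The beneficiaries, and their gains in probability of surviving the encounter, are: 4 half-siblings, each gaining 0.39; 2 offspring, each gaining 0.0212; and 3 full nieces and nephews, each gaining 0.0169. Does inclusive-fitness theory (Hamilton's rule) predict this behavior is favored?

Hamilton's rule: the trait is favored when the sum of r·B over every recipient exceeds the actor's cost C.
r to a half-sibling = 0.25 (half-sibs share one parent — one path of length 2: r = (1/2)^2 = 1/4).
r to an offspring = 0.5 (one parent–offspring link: r = (1/2)^1 = 1/2).
r to a full niece or nephew = 0.25 (full aunt/uncle↔niece/nephew: two paths of length 3 through the shared grandparent pair: r = 2·(1/2)^3 = 1/4).
Summing one r·B term per recipient: 4·0.25·0.39 + 2·0.5·0.0212 + 3·0.25·0.0169 = 0.423875.
0.423875 > 0.2: the indirect benefit exceeds the cost.

Yes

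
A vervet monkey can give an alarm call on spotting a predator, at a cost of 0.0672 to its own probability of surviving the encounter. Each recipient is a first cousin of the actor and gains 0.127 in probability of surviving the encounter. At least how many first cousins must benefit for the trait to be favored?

5

r to a first cousin = 1/8 (first cousins share one grandparent pair — two paths of length 4: r = 2·(1/2)^4 = 1/8).
Hamilton's rule: n·r·B > C  ⇒  n > C/(r·B) = 0.0672/(0.125·0.127) = 4.233.
The smallest integer exceeding 4.233 is 5.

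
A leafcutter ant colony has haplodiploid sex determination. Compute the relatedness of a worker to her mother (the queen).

One meiotic link between diploid queen and diploid daughter: r = 1/2.

0.5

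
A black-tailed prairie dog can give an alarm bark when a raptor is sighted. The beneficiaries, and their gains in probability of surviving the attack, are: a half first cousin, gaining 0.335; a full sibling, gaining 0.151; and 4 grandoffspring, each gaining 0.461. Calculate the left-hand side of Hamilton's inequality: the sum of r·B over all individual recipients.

r to a half first cousin = 1/16 (half first cousins share one grandparent — one path of length 4: r = (1/2)^4 = 1/16).
r to a full sibling = 0.5 (full sibs share both parents — two paths of length 2: r = 2·(1/2)^2 = 1/2).
r to a grandoffspring = 1/4 (two parent–offspring links: r = (1/2)^2 = 1/4).
Summing one r·B term per recipient: 1·0.0625·0.335 + 1·0.5·0.151 + 4·0.25·0.461 = 0.5574375.

0.5574375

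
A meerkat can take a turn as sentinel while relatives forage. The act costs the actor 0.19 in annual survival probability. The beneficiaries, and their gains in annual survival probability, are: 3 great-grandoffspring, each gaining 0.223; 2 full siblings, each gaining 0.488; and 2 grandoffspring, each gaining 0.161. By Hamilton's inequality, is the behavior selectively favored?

Hamilton's rule: the trait is favored when the sum of r·B over every recipient exceeds the actor's cost C.
r to a great-grandoffspring = 1/8 (three parent–offspring links: r = (1/2)^3 = 1/8).
r to a full sibling = 1/2 (full sibs share both parents — two paths of length 2: r = 2·(1/2)^2 = 1/2).
r to a grandoffspring = 0.25 (two parent–offspring links: r = (1/2)^2 = 1/4).
Summing one r·B term per recipient: 3·0.125·0.223 + 2·0.5·0.488 + 2·0.25·0.161 = 0.652125.
0.652125 > 0.19: the indirect benefit exceeds the cost.

Yes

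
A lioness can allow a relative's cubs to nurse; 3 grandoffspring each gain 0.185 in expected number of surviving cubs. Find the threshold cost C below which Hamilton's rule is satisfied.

r to a grandoffspring = 0.25 (two parent–offspring links: r = (1/2)^2 = 1/4).
Hamilton's rule: n·r·B > C, so the trait is favored while C < n·r·B = 3·0.25·0.185 = 0.13875.

0.13875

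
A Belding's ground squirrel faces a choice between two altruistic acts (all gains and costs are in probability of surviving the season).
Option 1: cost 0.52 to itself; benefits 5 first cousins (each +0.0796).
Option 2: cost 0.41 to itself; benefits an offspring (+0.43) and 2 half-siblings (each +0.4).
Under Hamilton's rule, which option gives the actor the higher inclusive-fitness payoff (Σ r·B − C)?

Option 2

Option 1: r to a first cousin = 0.125.
Option 1: Σ r·B − C = (5·0.125·0.0796) − 0.52 = -0.47025.
Option 2: r to an offspring = 0.5.
Option 2: r to a half-sibling = 0.25.
Option 2: Σ r·B − C = (1·0.5·0.43 + 2·0.25·0.4) − 0.41 = 0.005.
Option 2 has the higher net inclusive-fitness payoff.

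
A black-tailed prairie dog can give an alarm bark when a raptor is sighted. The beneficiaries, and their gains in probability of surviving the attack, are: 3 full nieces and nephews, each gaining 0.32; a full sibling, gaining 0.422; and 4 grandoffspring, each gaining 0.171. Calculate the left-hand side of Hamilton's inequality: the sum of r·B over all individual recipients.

0.622

r to a full niece or nephew = 1/4 (full aunt/uncle↔niece/nephew: two paths of length 3 through the shared grandparent pair: r = 2·(1/2)^3 = 1/4).
r to a full sibling = 0.5 (full sibs share both parents — two paths of length 2: r = 2·(1/2)^2 = 1/2).
r to a grandoffspring = 0.25 (two parent–offspring links: r = (1/2)^2 = 1/4).
Summing one r·B term per recipient: 3·0.25·0.32 + 1·0.5·0.422 + 4·0.25·0.171 = 0.622.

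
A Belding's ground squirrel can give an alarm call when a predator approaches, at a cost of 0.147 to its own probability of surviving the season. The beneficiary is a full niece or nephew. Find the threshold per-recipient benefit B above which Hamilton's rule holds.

0.588

r to a full niece or nephew = 0.25 (full aunt/uncle↔niece/nephew: two paths of length 3 through the shared grandparent pair: r = 2·(1/2)^3 = 1/4).
Hamilton's rule with n recipients of equal r: n·r·B > C, so B > C/(n·r) = 0.147/(1·0.25) = 0.588.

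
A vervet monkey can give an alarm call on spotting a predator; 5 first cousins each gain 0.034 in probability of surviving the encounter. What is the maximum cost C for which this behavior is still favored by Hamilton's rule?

r to a first cousin = 1/8 (first cousins share one grandparent pair — two paths of length 4: r = 2·(1/2)^4 = 1/8).
Hamilton's rule: n·r·B > C, so the trait is favored while C < n·r·B = 5·0.125·0.034 = 0.02125.

0.02125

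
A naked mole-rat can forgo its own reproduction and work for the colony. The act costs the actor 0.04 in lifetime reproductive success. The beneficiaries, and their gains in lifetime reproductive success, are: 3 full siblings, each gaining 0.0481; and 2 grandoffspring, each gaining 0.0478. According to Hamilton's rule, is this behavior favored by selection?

Hamilton's rule: the trait is favored when the sum of r·B over every recipient exceeds the actor's cost C.
r to a full sibling = 1/2 (full sibs share both parents — two paths of length 2: r = 2·(1/2)^2 = 1/2).
r to a grandoffspring = 1/4 (two parent–offspring links: r = (1/2)^2 = 1/4).
Summing one r·B term per recipient: 3·0.5·0.0481 + 2·0.25·0.0478 = 0.09605.
0.09605 > 0.04: the indirect benefit exceeds the cost.

Yes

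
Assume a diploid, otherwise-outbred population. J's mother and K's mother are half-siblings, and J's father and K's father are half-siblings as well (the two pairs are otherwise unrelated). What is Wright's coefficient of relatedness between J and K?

0.125

Independent pedigree routes through distinct common ancestors add.
J and K are related in two ways: half first cousins through their mothers (r = 1/16) and half first cousins through their fathers (r = 1/16).
r = 1/16 + 1/16 = 0.125.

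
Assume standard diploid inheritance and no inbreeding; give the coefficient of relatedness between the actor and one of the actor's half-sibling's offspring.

Each parent–offspring link contributes a factor of 1/2, and independent paths through distinct common ancestors add.
Half-aunt/uncle↔niece/nephew: one path of length 3: r = (1/2)^3 = 1/8.

0.125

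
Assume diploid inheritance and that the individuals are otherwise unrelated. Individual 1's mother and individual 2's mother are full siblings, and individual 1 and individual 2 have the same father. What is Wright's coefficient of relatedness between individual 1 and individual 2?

0.375

Independent pedigree routes through distinct common ancestors add.
Individual 1 and individual 2 are related in two ways: first cousins through their mothers (r = 1/8) and half-sibs through their shared father (r = 1/4).
r = 1/8 + 1/4 = 3/8 = 0.375.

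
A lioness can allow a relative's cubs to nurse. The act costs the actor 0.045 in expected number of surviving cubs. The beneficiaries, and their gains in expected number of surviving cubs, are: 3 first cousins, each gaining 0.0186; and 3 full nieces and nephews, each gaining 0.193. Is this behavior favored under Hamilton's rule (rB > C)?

Hamilton's rule: the trait is favored when the sum of r·B over every recipient exceeds the actor's cost C.
r to a first cousin = 0.125 (first cousins share one grandparent pair — two paths of length 4: r = 2·(1/2)^4 = 1/8).
r to a full niece or nephew = 0.25 (full aunt/uncle↔niece/nephew: two paths of length 3 through the shared grandparent pair: r = 2·(1/2)^3 = 1/4).
Summing one r·B term per recipient: 3·0.125·0.0186 + 3·0.25·0.193 = 0.151725.
0.151725 > 0.045: the indirect benefit exceeds the cost.

Yes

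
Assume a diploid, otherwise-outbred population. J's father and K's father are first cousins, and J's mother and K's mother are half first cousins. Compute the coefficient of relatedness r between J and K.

0.046875

Relatedness sums over independent paths through distinct common ancestors.
J and K are related in two ways: second cousins through their fathers (r = 1/32) and half second cousins through their mothers (r = 1/64).
r = 1/32 + 1/64 = 3/64 = 0.046875.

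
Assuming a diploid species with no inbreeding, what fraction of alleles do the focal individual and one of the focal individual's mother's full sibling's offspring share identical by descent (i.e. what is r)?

0.125

Each parent–offspring link contributes a factor of 1/2, and independent paths through distinct common ancestors add.
First cousins share one grandparent pair — two paths of length 4: r = 2·(1/2)^4 = 1/8.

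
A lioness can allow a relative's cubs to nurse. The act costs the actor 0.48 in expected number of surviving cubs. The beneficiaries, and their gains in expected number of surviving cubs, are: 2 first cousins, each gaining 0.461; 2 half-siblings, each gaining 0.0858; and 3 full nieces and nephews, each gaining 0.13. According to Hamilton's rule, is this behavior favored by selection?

No

Hamilton's rule: the trait is favored when the sum of r·B over every recipient exceeds the actor's cost C.
r to a first cousin = 0.125 (first cousins share one grandparent pair — two paths of length 4: r = 2·(1/2)^4 = 1/8).
r to a half-sibling = 1/4 (half-sibs share one parent — one path of length 2: r = (1/2)^2 = 1/4).
r to a full niece or nephew = 0.25 (full aunt/uncle↔niece/nephew: two paths of length 3 through the shared grandparent pair: r = 2·(1/2)^3 = 1/4).
Summing one r·B term per recipient: 2·0.125·0.461 + 2·0.25·0.0858 + 3·0.25·0.13 = 0.25565.
0.25565 < 0.48: the indirect benefit is less than the cost.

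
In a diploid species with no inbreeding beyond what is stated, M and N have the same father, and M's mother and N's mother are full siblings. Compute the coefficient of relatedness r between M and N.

With two independent routes of shared ancestry, r is the sum of the two contributions.
M and N are related in two ways: half-sibs through their shared father (r = 1/4) and first cousins through their mothers (r = 1/8).
r = 1/4 + 1/8 = 0.375.

0.375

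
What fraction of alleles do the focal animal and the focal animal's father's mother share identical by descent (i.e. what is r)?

Each parent–offspring link contributes a factor of 1/2, and independent paths through distinct common ancestors add.
Two parent–offspring links: r = (1/2)^2 = 1/4.

0.25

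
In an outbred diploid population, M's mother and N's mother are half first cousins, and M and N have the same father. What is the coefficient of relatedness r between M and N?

Relatedness sums over independent paths through distinct common ancestors.
M and N are related in two ways: half second cousins through their mothers (r = 1/64) and half-sibs through their shared father (r = 1/4).
r = 1/64 + 1/4 = 17/64 = 0.265625.

0.265625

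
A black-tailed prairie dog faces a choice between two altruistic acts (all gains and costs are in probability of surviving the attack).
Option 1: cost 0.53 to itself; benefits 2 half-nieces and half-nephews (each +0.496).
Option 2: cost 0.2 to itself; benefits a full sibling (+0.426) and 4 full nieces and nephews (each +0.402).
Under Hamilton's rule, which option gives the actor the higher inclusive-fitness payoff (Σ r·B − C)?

Option 2

Option 1: r to a half-niece or half-nephew = 0.125.
Option 1: Σ r·B − C = (2·0.125·0.496) − 0.53 = -0.406.
Option 2: r to a full sibling = 0.5.
Option 2: r to a full niece or nephew = 0.25.
Option 2: Σ r·B − C = (1·0.5·0.426 + 4·0.25·0.402) − 0.2 = 0.415.
Option 2 has the higher net inclusive-fitness payoff.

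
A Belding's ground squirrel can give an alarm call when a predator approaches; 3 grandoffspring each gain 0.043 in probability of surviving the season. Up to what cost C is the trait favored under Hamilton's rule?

r to a grandoffspring = 1/4 (two parent–offspring links: r = (1/2)^2 = 1/4).
Hamilton's rule: n·r·B > C, so the trait is favored while C < n·r·B = 3·0.25·0.043 = 0.03225.

0.03225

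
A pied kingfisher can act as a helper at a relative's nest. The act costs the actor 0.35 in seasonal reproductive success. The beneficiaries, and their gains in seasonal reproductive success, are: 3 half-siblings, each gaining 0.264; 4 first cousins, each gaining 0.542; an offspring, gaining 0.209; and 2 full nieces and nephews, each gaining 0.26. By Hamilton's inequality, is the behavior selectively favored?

Yes

Hamilton's rule: the trait is favored when the sum of r·B over every recipient exceeds the actor's cost C.
r to a half-sibling = 0.25 (half-sibs share one parent — one path of length 2: r = (1/2)^2 = 1/4).
r to a first cousin = 0.125 (first cousins share one grandparent pair — two paths of length 4: r = 2·(1/2)^4 = 1/8).
r to an offspring = 1/2 (one parent–offspring link: r = (1/2)^1 = 1/2).
r to a full niece or nephew = 1/4 (full aunt/uncle↔niece/nephew: two paths of length 3 through the shared grandparent pair: r = 2·(1/2)^3 = 1/4).
Summing one r·B term per recipient: 3·0.25·0.264 + 4·0.125·0.542 + 1·0.5·0.209 + 2·0.25·0.26 = 0.7035.
0.7035 > 0.35: the indirect benefit exceeds the cost.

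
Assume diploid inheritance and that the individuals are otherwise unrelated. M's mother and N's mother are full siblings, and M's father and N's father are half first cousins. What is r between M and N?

0.140625

With two independent routes of shared ancestry, r is the sum of the two contributions.
M and N are related in two ways: first cousins through their mothers (r = 1/8) and half second cousins through their fathers (r = 1/64).
r = 1/8 + 1/64 = 0.140625.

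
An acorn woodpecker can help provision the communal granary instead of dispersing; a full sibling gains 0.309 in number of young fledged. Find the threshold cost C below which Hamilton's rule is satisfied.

0.1545

r to a full sibling = 0.5 (full sibs share both parents — two paths of length 2: r = 2·(1/2)^2 = 1/2).
Hamilton's rule: n·r·B > C, so the trait is favored while C < n·r·B = 1·0.5·0.309 = 0.1545.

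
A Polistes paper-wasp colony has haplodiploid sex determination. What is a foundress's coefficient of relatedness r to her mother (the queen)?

One meiotic link between diploid queen and diploid daughter: r = 1/2.

0.5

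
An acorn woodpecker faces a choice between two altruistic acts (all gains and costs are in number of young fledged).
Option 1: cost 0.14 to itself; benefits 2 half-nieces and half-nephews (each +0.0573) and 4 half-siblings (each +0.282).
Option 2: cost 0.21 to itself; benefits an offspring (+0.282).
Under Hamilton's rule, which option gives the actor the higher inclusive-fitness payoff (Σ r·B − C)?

Option 1: r to a half-niece or half-nephew = 0.125.
Option 1: r to a half-sibling = 0.25.
Option 1: Σ r·B − C = (2·0.125·0.0573 + 4·0.25·0.282) − 0.14 = 0.156325.
Option 2: r to an offspring = 0.5.
Option 2: Σ r·B − C = (1·0.5·0.282) − 0.21 = -0.069.
Option 1 has the higher net inclusive-fitness payoff.

Option 1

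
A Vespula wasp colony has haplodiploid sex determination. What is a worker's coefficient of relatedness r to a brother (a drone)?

0.25

Her haploid brother carries none of their father's genes and a random half of their mother's genome; that half matches the maternal half of her own genome with probability 1/2: r = 1/2 · 1/2 = 1/4.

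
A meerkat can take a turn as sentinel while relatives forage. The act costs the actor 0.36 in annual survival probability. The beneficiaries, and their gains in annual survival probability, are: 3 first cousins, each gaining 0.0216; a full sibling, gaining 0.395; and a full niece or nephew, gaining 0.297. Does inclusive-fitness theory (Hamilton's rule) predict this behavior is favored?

Hamilton's rule: the trait is favored when the sum of r·B over every recipient exceeds the actor's cost C.
r to a first cousin = 0.125 (first cousins share one grandparent pair — two paths of length 4: r = 2·(1/2)^4 = 1/8).
r to a full sibling = 0.5 (full sibs share both parents — two paths of length 2: r = 2·(1/2)^2 = 1/2).
r to a full niece or nephew = 0.25 (full aunt/uncle↔niece/nephew: two paths of length 3 through the shared grandparent pair: r = 2·(1/2)^3 = 1/4).
Summing one r·B term per recipient: 3·0.125·0.0216 + 1·0.5·0.395 + 1·0.25·0.297 = 0.27985.
0.27985 < 0.36: the indirect benefit is less than the cost.

No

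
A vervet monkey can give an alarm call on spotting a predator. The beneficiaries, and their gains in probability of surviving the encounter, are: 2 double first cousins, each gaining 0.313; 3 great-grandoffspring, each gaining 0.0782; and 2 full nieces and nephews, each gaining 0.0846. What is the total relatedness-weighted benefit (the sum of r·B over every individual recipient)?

0.228125

r to a double first cousin = 1/4 (double first cousins share both grandparent pairs — four paths of length 4: r = 4·(1/2)^4 = 1/4).
r to a great-grandoffspring = 0.125 (three parent–offspring links: r = (1/2)^3 = 1/8).
r to a full niece or nephew = 1/4 (full aunt/uncle↔niece/nephew: two paths of length 3 through the shared grandparent pair: r = 2·(1/2)^3 = 1/4).
Summing one r·B term per recipient: 2·0.25·0.313 + 3·0.125·0.0782 + 2·0.25·0.0846 = 0.228125.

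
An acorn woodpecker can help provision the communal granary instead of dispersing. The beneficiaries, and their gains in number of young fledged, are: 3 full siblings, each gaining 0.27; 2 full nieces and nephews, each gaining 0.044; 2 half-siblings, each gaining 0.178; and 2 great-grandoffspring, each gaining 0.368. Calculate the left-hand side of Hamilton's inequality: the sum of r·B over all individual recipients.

0.608

r to a full sibling = 0.5 (full sibs share both parents — two paths of length 2: r = 2·(1/2)^2 = 1/2).
r to a full niece or nephew = 1/4 (full aunt/uncle↔niece/nephew: two paths of length 3 through the shared grandparent pair: r = 2·(1/2)^3 = 1/4).
r to a half-sibling = 1/4 (half-sibs share one parent — one path of length 2: r = (1/2)^2 = 1/4).
r to a great-grandoffspring = 0.125 (three parent–offspring links: r = (1/2)^3 = 1/8).
Summing one r·B term per recipient: 3·0.5·0.27 + 2·0.25·0.044 + 2·0.25·0.178 + 2·0.125·0.368 = 0.608.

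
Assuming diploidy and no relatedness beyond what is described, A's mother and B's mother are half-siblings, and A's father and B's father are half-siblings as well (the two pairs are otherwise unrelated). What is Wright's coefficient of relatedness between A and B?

Wright's path rule: contributions from independent ancestry routes add.
A and B are related in two ways: half first cousins through their mothers (r = 1/16) and half first cousins through their fathers (r = 1/16).
r = 1/16 + 1/16 = 1/8 = 0.125.

0.125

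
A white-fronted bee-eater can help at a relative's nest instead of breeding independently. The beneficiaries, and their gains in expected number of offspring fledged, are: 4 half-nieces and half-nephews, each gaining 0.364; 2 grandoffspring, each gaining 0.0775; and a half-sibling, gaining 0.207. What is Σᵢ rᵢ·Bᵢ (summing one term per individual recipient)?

r to a half-niece or half-nephew = 1/8 (half-aunt/uncle↔niece/nephew: one path of length 3: r = (1/2)^3 = 1/8).
r to a grandoffspring = 0.25 (two parent–offspring links: r = (1/2)^2 = 1/4).
r to a half-sibling = 0.25 (half-sibs share one parent — one path of length 2: r = (1/2)^2 = 1/4).
Summing one r·B term per recipient: 4·0.125·0.364 + 2·0.25·0.0775 + 1·0.25·0.207 = 0.2725.

0.2725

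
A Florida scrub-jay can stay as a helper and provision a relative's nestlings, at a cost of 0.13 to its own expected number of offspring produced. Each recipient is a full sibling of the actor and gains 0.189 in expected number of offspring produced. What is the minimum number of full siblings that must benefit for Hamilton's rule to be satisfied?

r to a full sibling = 1/2 (full sibs share both parents — two paths of length 2: r = 2·(1/2)^2 = 1/2).
Hamilton's rule: n·r·B > C  ⇒  n > C/(r·B) = 0.13/(0.5·0.189) = 1.376.
The smallest integer exceeding 1.376 is 2.

2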